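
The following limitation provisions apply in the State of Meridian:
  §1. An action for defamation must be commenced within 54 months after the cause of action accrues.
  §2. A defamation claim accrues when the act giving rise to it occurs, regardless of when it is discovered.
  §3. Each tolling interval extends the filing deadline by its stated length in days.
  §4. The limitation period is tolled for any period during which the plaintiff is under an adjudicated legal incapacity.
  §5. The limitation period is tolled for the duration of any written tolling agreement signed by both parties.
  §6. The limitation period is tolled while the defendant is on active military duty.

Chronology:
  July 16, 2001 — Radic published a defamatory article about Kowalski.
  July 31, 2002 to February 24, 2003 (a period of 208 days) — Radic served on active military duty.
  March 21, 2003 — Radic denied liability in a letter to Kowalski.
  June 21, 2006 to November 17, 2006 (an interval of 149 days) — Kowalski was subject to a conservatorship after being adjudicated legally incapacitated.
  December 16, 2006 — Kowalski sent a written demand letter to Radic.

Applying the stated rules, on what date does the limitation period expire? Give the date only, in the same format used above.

The claim accrued on July 16, 2001, when the wrongful act occurred.
Adding the 54 months base period to July 16, 2001 gives a deadline of January 16, 2006, before any tolling.
The period was tolled for 208 days by the defendant's active military service (July 31, 2002 to February 24, 2003), pushing the deadline to August 12, 2006.
The plaintiff's legal incapacity from June 21, 2006 to November 17, 2006 tolled the period for 149 days, extending the deadline to January 8, 2007.
Nothing else in the chronology tolls or restarts the period.

January 8, 2007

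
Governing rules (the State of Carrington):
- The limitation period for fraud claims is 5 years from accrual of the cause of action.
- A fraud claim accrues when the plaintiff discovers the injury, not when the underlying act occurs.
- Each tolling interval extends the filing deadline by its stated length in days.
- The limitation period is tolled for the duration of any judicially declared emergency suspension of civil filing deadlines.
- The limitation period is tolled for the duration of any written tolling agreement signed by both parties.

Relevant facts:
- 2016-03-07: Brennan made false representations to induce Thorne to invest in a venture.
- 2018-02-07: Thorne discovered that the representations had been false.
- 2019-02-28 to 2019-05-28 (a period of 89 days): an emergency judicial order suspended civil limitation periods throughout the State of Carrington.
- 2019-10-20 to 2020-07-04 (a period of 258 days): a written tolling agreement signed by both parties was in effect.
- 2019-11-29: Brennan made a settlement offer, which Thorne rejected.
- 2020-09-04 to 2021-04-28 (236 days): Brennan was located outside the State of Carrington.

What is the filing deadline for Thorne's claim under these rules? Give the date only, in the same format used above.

2024-01-20

Under the discovery rule, the claim accrued on 2018-02-07, when Thorne discovered the injury — not on the 2016-03-07 date of the underlying act.
5 years from 2018-02-07 is 2023-02-07.
The period was tolled for 89 days by the emergency suspension of filing deadlines (2019-02-28 to 2019-05-28), pushing the deadline to 2023-05-07.
Because the written tolling agreement ran from 2019-10-20 to 2020-07-04, the deadline is extended by 258 days to 2024-01-20.
No stated provision tolls the period for the defendant's absence, so the interval from 2020-09-04 to 2021-04-28 has no effect on the deadline.
Nothing else in the chronology tolls or restarts the period.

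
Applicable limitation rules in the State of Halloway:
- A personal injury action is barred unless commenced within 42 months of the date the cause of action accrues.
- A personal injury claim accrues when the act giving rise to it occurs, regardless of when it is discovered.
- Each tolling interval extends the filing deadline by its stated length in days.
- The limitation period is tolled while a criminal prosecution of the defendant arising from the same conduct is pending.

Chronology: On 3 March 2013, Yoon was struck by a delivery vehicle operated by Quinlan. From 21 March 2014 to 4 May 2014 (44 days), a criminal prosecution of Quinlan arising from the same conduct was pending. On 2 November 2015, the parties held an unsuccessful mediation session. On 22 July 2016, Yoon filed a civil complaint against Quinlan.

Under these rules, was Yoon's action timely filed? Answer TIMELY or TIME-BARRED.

The cause of action accrued on 3 March 2013, the date of the act.
Adding the 42 months base period to 3 March 2013 gives a deadline of 3 September 2016, before any tolling.
The pending criminal prosecution from 21 March 2014 to 4 May 2014 tolled the period for 44 days, extending the deadline to 17 October 2016.
Nothing else in the chronology tolls or restarts the period.
Yoon filed on 22 July 2016, before the 17 October 2016 deadline, so the action is timely.

TIMELY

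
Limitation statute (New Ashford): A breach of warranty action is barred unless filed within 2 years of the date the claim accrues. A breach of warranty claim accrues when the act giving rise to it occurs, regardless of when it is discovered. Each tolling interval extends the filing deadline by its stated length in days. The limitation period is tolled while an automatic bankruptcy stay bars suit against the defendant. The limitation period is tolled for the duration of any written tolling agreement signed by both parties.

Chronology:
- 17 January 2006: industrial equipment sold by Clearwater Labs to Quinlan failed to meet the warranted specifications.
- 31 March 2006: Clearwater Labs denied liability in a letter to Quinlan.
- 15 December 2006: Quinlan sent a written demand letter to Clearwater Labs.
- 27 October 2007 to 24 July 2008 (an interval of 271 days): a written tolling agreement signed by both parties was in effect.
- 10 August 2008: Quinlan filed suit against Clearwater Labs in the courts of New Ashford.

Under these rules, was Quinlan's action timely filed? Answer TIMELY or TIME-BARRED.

The claim accrued on 17 January 2006, when the wrongful act occurred.
The untolled deadline — 2 years after 17 January 2006 — is 17 January 2008.
The period was tolled for 271 days by the written tolling agreement (27 October 2007 to 24 July 2008), pushing the deadline to 14 October 2008.
None of the other events listed affects the running of the period under the stated rules.
The 10 August 2008 filing precedes the 14 October 2008 deadline; the claim is timely.

TIMELY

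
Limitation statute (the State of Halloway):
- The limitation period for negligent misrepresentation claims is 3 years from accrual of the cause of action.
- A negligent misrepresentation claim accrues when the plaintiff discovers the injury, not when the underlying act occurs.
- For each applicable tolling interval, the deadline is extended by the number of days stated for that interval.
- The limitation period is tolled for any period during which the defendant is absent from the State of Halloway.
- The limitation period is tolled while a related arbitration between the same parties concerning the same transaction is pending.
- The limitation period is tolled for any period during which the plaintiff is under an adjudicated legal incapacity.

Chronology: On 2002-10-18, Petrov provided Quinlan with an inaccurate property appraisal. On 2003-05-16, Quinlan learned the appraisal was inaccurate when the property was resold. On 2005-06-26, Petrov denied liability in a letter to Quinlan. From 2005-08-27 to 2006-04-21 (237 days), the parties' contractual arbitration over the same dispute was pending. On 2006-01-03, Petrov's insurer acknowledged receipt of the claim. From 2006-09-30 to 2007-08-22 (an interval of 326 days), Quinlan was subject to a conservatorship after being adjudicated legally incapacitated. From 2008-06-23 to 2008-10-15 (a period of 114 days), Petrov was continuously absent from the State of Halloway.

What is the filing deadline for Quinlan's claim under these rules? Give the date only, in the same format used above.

Accrual is tied to discovery, so the period began on 2003-05-16 rather than on 2002-10-18 when the act occurred.
The untolled deadline — 3 years after 2003-05-16 — is 2006-05-16.
The pending related arbitration from 2005-08-27 to 2006-04-21 tolled the period for 237 days, extending the deadline to 2007-01-08.
The plaintiff's legal incapacity from 2006-09-30 to 2007-08-22 tolled the period for 326 days, extending the deadline to 2007-11-30.
The defendant's absence from the jurisdiction from 2008-06-23 to 2008-10-15 began after the period had already run on 2007-11-30, so it has no tolling effect.
The other events in the timeline have no effect on the limitation period under the stated rules.

2007-11-30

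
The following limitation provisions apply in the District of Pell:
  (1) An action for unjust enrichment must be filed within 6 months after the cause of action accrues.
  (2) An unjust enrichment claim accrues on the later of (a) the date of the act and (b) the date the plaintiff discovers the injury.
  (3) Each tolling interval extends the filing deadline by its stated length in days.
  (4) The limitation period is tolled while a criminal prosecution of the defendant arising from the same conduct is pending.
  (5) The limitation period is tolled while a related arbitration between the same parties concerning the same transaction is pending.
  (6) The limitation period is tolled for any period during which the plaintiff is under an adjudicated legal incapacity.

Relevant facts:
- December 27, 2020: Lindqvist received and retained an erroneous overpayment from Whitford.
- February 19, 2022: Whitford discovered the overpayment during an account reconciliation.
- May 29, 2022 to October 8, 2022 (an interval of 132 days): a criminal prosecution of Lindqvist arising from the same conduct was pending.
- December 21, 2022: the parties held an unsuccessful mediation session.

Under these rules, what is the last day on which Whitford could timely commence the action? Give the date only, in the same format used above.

December 29, 2022

Taking the later of the act (December 27, 2020) and discovery (February 19, 2022), the claim accrued on February 19, 2022.
Adding the 6 months base period to February 19, 2022 gives a deadline of August 19, 2022, before any tolling.
Because the pending criminal prosecution ran from May 29, 2022 to October 8, 2022, the deadline is extended by 132 days to December 29, 2022.
None of the other events listed affects the running of the period under the stated rules.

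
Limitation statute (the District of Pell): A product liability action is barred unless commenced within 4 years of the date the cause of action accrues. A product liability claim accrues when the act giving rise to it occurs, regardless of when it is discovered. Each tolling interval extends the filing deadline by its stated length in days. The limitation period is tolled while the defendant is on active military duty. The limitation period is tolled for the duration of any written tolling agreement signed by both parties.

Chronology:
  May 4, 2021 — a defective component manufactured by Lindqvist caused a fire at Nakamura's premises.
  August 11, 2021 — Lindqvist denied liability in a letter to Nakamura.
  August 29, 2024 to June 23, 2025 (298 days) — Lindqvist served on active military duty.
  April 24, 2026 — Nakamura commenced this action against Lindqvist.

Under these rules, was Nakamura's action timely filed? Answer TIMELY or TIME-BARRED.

The limitation period began to run on May 4, 2021.
4 years from May 4, 2021 is May 4, 2025.
The defendant's active military service from August 29, 2024 to June 23, 2025 tolled the period for 298 days, extending the deadline to February 26, 2026.
None of the other events listed affects the running of the period under the stated rules.
The April 24, 2026 filing falls after the February 26, 2026 deadline; the claim is time-barred.

TIME-BARRED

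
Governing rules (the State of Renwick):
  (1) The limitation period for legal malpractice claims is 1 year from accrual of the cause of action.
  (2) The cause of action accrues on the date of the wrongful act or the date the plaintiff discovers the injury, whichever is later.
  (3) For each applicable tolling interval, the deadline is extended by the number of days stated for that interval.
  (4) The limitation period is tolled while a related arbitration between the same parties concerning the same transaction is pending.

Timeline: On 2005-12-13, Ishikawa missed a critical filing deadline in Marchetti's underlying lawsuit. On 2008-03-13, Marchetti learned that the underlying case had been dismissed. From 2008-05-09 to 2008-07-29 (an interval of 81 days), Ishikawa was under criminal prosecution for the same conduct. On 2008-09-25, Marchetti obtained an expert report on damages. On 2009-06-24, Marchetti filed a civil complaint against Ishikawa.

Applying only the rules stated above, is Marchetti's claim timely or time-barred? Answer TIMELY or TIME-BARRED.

TIME-BARRED

Because discovery on 2008-03-13 post-dates the 2005-12-13 act, accrual under the later-of rule falls on 2008-03-13.
The untolled deadline — 1 year after 2008-03-13 — is 2009-03-13.
Although a criminal prosecution ran from 2008-05-09 to 2008-07-29, the stated rules do not make that a tolling event, so it is disregarded.
None of the other events listed affects the running of the period under the stated rules.
Marchetti filed on 2009-06-24, after the 2009-03-13 deadline, so the action is time-barred.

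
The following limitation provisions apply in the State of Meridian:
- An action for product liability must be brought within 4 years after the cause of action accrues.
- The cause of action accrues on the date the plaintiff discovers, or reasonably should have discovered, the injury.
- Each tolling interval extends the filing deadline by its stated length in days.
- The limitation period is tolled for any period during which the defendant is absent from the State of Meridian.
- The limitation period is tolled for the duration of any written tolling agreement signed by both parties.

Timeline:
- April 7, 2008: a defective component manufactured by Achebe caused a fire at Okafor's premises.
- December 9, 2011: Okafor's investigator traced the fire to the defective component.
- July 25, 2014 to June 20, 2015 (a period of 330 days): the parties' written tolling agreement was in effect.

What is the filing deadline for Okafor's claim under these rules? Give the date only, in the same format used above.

Accrual is tied to discovery, so the period began on December 9, 2011 rather than on April 7, 2008 when the act occurred.
4 years from December 9, 2011 is December 9, 2015.
The period was tolled for 330 days by the written tolling agreement (July 25, 2014 to June 20, 2015), pushing the deadline to November 3, 2016.

November 3, 2016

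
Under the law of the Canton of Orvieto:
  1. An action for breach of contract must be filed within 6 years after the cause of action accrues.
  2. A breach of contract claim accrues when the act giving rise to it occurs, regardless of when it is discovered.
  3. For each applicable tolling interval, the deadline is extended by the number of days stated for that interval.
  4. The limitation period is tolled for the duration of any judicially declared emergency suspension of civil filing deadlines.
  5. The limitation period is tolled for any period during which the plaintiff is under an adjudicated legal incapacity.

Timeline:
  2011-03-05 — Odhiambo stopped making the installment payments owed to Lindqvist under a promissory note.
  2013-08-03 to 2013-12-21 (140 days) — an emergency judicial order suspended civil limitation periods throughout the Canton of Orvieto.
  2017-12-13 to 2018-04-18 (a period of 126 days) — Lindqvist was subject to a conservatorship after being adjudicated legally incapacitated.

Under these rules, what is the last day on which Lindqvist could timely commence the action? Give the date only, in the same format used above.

2017-07-23

The cause of action accrued on 2011-03-05, the date of the act.
The untolled deadline — 6 years after 2011-03-05 — is 2017-03-05.
The emergency suspension of filing deadlines from 2013-08-03 to 2013-12-21 tolled the period for 140 days, extending the deadline to 2017-07-23.
The plaintiff's legal incapacity from 2017-12-13 to 2018-04-18 began after the period had already run on 2017-07-23, so it has no tolling effect.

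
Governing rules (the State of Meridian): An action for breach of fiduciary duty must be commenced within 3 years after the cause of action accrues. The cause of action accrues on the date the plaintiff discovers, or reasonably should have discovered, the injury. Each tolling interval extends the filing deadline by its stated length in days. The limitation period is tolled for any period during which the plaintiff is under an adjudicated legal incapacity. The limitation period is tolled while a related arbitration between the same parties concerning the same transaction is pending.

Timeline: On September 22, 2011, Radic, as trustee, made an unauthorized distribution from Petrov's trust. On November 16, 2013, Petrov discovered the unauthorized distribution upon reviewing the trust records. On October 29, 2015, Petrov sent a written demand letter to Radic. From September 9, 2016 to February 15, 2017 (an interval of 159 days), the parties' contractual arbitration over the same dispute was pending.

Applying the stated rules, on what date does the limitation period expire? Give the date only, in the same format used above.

Accrual is tied to discovery, so the period began on November 16, 2013 rather than on September 22, 2011 when the act occurred.
The untolled deadline — 3 years after November 16, 2013 — is November 16, 2016.
The pending related arbitration from September 9, 2016 to February 15, 2017 tolled the period for 159 days, extending the deadline to April 24, 2017.
None of the other events listed affects the running of the period under the stated rules.

April 24, 2017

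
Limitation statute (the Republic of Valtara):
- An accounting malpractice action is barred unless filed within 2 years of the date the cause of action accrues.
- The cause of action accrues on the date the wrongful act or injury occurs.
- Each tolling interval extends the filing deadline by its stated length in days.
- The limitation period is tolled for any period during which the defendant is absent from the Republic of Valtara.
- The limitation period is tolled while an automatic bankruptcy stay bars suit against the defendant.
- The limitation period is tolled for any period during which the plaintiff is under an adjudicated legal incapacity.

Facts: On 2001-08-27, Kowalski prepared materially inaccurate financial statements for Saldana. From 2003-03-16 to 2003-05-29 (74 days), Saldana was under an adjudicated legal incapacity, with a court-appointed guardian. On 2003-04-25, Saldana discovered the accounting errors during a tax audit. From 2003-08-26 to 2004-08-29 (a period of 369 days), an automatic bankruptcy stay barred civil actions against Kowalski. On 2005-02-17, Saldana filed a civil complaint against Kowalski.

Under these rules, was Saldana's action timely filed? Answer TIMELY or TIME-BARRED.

Because the rule ties accrual to occurrence, the claim accrued on 2001-08-27, not on the 2003-04-25 discovery date.
The untolled deadline — 2 years after 2001-08-27 — is 2003-08-27.
The period was tolled for 74 days by the plaintiff's legal incapacity (2003-03-16 to 2003-05-29), pushing the deadline to 2003-11-09.
Because the automatic bankruptcy stay ran from 2003-08-26 to 2004-08-29, the deadline is extended by 369 days to 2004-11-12.
The 2005-02-17 filing falls after the 2004-11-12 deadline; the claim is time-barred.

TIME-BARRED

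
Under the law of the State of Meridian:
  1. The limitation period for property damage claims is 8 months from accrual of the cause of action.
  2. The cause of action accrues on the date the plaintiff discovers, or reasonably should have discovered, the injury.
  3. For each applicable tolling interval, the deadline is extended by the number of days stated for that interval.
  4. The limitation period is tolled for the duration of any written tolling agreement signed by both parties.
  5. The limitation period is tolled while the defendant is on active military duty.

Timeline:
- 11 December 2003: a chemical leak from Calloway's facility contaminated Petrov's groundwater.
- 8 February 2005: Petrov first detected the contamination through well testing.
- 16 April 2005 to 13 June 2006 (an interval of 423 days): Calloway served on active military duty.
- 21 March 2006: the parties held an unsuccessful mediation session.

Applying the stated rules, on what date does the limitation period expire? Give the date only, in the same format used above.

Accrual is tied to discovery, so the period began on 8 February 2005 rather than on 11 December 2003 when the act occurred.
The untolled deadline — 8 months after 8 February 2005 — is 8 October 2005.
Because the defendant's active military service ran from 16 April 2005 to 13 June 2006, the deadline is extended by 423 days to 5 December 2006.
Nothing else in the chronology tolls or restarts the period.

5 December 2006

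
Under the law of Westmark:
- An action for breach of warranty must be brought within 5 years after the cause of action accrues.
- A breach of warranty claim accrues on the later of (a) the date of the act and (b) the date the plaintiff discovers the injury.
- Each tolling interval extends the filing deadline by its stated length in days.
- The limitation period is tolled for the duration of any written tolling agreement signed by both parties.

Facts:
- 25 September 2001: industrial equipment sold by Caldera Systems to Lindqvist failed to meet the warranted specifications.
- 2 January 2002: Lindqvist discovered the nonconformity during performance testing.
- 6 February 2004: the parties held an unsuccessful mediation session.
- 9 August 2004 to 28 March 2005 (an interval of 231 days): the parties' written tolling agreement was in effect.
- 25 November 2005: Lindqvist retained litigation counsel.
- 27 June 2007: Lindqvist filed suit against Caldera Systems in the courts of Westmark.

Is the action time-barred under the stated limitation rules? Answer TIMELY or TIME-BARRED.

TIMELY

The claim accrued on 2 January 2002 — the later of the 25 September 2001 act and the 2 January 2002 discovery.
Adding the 5 years base period to 2 January 2002 gives a deadline of 2 January 2007, before any tolling.
The written tolling agreement from 9 August 2004 to 28 March 2005 tolled the period for 231 days, extending the deadline to 21 August 2007.
Nothing else in the chronology tolls or restarts the period.
Lindqvist filed on 27 June 2007, before the 21 August 2007 deadline, so the action is timely.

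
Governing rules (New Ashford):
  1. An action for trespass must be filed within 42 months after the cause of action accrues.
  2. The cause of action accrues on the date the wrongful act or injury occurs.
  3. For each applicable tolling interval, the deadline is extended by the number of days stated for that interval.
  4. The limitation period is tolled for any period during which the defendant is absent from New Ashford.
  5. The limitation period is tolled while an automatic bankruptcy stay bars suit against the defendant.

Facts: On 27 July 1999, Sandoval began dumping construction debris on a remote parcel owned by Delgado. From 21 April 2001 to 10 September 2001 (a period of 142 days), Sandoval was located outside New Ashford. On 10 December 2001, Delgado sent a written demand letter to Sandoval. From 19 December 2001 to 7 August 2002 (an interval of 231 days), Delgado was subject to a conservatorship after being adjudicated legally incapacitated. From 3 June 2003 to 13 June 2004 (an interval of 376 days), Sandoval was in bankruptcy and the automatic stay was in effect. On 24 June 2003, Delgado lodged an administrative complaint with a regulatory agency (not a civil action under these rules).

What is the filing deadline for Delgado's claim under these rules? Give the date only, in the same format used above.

28 June 2004

The limitation period began to run on 27 July 1999.
Adding the 42 months base period to 27 July 1999 gives a deadline of 27 January 2003, before any tolling.
The period was tolled for 142 days by the defendant's absence from the jurisdiction (21 April 2001 to 10 September 2001), pushing the deadline to 18 June 2003.
Because the automatic bankruptcy stay ran from 3 June 2003 to 13 June 2004, the deadline is extended by 376 days to 28 June 2004.
Although the plaintiff's incapacity ran from 19 December 2001 to 7 August 2002, the stated rules do not make that a tolling event, so it is disregarded.
The other events in the timeline have no effect on the limitation period under the stated rules.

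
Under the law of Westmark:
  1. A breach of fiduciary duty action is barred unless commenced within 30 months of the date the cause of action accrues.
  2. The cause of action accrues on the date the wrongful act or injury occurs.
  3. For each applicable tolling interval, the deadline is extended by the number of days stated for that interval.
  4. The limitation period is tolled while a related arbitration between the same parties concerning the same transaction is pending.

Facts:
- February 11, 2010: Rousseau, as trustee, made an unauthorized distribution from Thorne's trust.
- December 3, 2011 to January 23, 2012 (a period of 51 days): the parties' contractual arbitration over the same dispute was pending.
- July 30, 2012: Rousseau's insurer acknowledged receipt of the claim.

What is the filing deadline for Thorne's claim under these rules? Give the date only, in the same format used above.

The limitation period began to run on February 11, 2010.
30 months from February 11, 2010 is August 11, 2012.
The period was tolled for 51 days by the pending related arbitration (December 3, 2011 to January 23, 2012), pushing the deadline to October 1, 2012.
Nothing else in the chronology tolls or restarts the period.

October 1, 2012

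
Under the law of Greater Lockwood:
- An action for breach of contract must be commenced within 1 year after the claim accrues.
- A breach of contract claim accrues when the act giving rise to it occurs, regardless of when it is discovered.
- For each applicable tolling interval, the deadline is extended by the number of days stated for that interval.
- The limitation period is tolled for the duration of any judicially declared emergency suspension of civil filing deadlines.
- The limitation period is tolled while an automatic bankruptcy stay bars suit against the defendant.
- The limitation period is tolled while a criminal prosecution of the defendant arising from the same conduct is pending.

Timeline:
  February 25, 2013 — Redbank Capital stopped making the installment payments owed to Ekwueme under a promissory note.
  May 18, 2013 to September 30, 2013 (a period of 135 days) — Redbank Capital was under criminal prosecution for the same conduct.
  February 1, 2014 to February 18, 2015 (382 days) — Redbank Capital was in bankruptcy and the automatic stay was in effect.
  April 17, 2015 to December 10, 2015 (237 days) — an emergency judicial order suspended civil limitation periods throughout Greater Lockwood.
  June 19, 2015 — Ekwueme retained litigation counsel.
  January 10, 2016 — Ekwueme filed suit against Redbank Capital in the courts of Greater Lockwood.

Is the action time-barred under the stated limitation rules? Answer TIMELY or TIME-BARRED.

TIMELY

The limitation period began to run on February 25, 2013.
The untolled deadline — 1 year after February 25, 2013 — is February 25, 2014.
The period was tolled for 135 days by the pending criminal prosecution (May 18, 2013 to September 30, 2013), pushing the deadline to July 10, 2014.
The period was tolled for 382 days by the automatic bankruptcy stay (February 1, 2014 to February 18, 2015), pushing the deadline to July 27, 2015.
The emergency suspension of filing deadlines from April 17, 2015 to December 10, 2015 tolled the period for 237 days, extending the deadline to March 20, 2016.
None of the other events listed affects the running of the period under the stated rules.
The January 10, 2016 filing precedes the March 20, 2016 deadline; the claim is timely.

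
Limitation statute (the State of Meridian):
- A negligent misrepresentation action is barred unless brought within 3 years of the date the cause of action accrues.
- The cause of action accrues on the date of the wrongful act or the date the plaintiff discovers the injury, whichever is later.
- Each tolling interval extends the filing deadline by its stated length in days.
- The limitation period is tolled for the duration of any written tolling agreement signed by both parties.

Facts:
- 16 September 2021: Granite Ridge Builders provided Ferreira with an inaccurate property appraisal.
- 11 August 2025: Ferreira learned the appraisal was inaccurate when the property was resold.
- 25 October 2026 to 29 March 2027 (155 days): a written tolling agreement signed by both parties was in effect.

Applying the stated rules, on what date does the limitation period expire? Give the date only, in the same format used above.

Because discovery on 11 August 2025 post-dates the 16 September 2021 act, accrual under the later-of rule falls on 11 August 2025.
Adding the 3 years base period to 11 August 2025 gives a deadline of 11 August 2028, before any tolling.
The period was tolled for 155 days by the written tolling agreement (25 October 2026 to 29 March 2027), pushing the deadline to 13 January 2029.

13 January 2029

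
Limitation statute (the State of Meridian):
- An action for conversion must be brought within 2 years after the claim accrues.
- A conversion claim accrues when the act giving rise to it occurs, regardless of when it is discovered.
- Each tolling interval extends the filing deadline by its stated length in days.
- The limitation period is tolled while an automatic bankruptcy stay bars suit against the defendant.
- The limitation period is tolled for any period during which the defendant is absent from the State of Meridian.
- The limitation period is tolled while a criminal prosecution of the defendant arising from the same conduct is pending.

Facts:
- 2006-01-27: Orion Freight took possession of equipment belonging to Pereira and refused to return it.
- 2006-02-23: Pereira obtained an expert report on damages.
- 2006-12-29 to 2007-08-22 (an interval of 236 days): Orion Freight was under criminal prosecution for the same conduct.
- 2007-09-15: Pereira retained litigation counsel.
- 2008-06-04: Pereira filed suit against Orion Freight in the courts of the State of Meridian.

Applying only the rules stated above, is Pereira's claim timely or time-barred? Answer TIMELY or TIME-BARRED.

TIMELY

The claim accrued on 2006-01-27, when the wrongful act occurred.
Adding the 2 years base period to 2006-01-27 gives a deadline of 2008-01-27, before any tolling.
The period was tolled for 236 days by the pending criminal prosecution (2006-12-29 to 2007-08-22), pushing the deadline to 2008-09-19.
Nothing else in the chronology tolls or restarts the period.
The 2008-06-04 filing precedes the 2008-09-19 deadline; the claim is timely.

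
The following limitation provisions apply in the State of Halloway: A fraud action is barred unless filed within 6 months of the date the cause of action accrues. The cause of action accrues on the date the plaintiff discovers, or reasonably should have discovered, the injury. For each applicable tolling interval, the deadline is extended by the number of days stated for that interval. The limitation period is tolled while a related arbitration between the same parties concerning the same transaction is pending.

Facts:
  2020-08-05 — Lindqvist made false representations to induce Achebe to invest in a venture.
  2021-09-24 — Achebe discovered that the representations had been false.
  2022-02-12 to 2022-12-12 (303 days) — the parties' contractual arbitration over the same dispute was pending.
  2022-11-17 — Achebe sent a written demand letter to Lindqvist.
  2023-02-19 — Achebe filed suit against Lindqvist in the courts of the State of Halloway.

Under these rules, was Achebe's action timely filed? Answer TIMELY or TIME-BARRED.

TIME-BARRED

Under the discovery rule, the claim accrued on 2021-09-24, when Achebe discovered the injury — not on the 2020-08-05 date of the underlying act.
Adding the 6 months base period to 2021-09-24 gives a deadline of 2022-03-24, before any tolling.
Because the pending related arbitration ran from 2022-02-12 to 2022-12-12, the deadline is extended by 303 days to 2023-01-21.
Nothing else in the chronology tolls or restarts the period.
The 2023-02-19 filing falls after the 2023-01-21 deadline; the claim is time-barred.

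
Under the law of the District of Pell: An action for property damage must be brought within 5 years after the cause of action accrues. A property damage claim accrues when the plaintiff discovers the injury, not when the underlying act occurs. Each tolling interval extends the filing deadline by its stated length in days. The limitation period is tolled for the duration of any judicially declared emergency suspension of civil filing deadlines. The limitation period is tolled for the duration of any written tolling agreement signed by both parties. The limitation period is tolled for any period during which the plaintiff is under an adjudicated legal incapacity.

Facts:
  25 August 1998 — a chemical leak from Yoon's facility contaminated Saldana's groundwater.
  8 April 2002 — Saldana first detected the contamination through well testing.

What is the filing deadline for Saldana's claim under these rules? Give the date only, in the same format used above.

8 April 2007

Accrual is tied to discovery, so the period began on 8 April 2002 rather than on 25 August 1998 when the act occurred.
5 years from 8 April 2002 is 8 April 2007.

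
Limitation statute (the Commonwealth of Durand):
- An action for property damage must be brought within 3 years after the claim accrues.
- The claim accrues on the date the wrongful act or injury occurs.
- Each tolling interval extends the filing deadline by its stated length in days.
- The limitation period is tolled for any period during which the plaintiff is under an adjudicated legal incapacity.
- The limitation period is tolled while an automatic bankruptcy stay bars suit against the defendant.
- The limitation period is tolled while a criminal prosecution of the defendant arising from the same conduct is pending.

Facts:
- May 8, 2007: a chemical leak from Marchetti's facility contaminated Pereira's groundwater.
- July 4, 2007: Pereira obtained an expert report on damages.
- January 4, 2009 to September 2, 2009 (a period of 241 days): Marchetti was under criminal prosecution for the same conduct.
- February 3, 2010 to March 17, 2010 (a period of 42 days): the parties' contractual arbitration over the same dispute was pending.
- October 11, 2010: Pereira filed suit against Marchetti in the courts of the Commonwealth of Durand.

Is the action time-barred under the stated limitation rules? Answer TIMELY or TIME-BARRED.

The claim accrued on May 8, 2007, when the wrongful act occurred.
Adding the 3 years base period to May 8, 2007 gives a deadline of May 8, 2010, before any tolling.
The pending criminal prosecution from January 4, 2009 to September 2, 2009 tolled the period for 241 days, extending the deadline to January 4, 2011.
No stated provision tolls the period for a pending arbitration, so the interval from February 3, 2010 to March 17, 2010 has no effect on the deadline.
None of the other events listed affects the running of the period under the stated rules.
Pereira filed on October 11, 2010, before the January 4, 2011 deadline, so the action is timely.

TIMELY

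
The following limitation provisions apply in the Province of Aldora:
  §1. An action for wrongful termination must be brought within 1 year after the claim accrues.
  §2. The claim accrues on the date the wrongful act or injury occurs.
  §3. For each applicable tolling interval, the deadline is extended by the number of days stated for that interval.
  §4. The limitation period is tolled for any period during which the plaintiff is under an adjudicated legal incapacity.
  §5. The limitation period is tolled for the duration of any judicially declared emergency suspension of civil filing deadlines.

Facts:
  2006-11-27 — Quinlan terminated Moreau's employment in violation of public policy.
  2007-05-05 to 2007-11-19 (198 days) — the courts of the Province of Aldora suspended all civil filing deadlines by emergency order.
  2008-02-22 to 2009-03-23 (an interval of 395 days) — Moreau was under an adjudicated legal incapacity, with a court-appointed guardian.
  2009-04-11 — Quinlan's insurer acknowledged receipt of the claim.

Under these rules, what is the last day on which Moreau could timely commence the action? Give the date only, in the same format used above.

The limitation period began to run on 2006-11-27.
Adding the 1 year base period to 2006-11-27 gives a deadline of 2007-11-27, before any tolling.
The period was tolled for 198 days by the emergency suspension of filing deadlines (2007-05-05 to 2007-11-19), pushing the deadline to 2008-06-12.
The period was tolled for 395 days by the plaintiff's legal incapacity (2008-02-22 to 2009-03-23), pushing the deadline to 2009-07-12.
The other events in the timeline have no effect on the limitation period under the stated rules.

2009-07-12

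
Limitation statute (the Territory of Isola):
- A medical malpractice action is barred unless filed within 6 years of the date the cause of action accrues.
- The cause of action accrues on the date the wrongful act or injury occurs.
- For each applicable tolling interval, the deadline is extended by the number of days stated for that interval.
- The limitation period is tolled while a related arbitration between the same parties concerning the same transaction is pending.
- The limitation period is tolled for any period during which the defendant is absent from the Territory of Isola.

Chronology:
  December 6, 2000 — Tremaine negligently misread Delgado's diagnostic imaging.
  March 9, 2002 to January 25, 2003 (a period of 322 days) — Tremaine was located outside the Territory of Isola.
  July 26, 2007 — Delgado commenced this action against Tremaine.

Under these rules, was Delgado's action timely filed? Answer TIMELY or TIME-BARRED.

The cause of action accrued on December 6, 2000, the date of the act.
The untolled deadline — 6 years after December 6, 2000 — is December 6, 2006.
The defendant's absence from the jurisdiction from March 9, 2002 to January 25, 2003 tolled the period for 322 days, extending the deadline to October 24, 2007.
The July 26, 2007 filing precedes the October 24, 2007 deadline; the claim is timely.

TIMELY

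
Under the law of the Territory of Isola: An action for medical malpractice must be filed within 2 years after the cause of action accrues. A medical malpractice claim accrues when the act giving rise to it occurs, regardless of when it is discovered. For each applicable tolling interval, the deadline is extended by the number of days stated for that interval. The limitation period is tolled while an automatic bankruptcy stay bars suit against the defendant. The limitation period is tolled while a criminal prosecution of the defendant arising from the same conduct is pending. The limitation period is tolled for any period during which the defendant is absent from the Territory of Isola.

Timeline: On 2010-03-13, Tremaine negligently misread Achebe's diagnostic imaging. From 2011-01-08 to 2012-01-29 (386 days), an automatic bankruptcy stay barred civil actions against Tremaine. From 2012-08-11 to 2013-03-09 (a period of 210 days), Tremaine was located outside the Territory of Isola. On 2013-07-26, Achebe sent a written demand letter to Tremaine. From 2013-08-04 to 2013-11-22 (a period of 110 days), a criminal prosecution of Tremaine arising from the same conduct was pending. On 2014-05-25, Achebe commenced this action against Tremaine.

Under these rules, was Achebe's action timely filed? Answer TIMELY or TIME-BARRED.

The cause of action accrued on 2010-03-13, the date of the act.
The untolled deadline — 2 years after 2010-03-13 — is 2012-03-13.
Because the automatic bankruptcy stay ran from 2011-01-08 to 2012-01-29, the deadline is extended by 386 days to 2013-04-03.
Because the defendant's absence from the jurisdiction ran from 2012-08-11 to 2013-03-09, the deadline is extended by 210 days to 2013-10-30.
The pending criminal prosecution from 2013-08-04 to 2013-11-22 tolled the period for 110 days, extending the deadline to 2014-02-17.
Nothing else in the chronology tolls or restarts the period.
Achebe filed on 2014-05-25, after the 2014-02-17 deadline, so the action is time-barred.

TIME-BARRED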